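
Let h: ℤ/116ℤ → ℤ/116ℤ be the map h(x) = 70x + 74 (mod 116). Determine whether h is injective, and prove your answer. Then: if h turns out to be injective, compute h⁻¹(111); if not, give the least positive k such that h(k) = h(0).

Recall that h is injective if h(u) = h(v) implies u = v.
We have gcd(70, 116) = 2 > 1. Taking u = 0 and v = 58: h(0) = 74 and h(58) = 70·58 + 74 = 4134 ≡ 74 (mod 116).
So h(0) = h(58) while 0 ≠ 58, hence h is not injective.
Since h is not injective, we find the least positive k with h(k) = h(0): this means 70k ≡ 0 (mod 116), i.e. 116 ∣ 70k. Since gcd(70, 116) = 2, dividing through by 2 this holds exactly when 58 ∣ 35k, and as gcd(35, 58) = 1, exactly when 58 ∣ k.
The smallest positive such k is 58.

58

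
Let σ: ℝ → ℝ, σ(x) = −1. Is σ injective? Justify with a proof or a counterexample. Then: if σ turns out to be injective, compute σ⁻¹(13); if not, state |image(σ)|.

σ(0) = −1 = σ(1) with 0 ≠ 1, so σ is not injective.
Since σ is not injective, we state |image(σ)|: the image of σ is {−1}, which has 1 element.

1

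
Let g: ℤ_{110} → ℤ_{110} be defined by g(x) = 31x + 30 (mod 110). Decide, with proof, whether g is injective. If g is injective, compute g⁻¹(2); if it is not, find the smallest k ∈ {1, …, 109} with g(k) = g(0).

By definition, injectivity means: for all s, t in the domain, g(s) = g(t) implies s = t.
Suppose g(s) = g(t) in ℤ_{110}. Then 31s + 30 ≡ 31t + 30 (mod 110), hence 31(s − t) ≡ 0 (mod 110).
Since gcd(31, 110) = 1, 31 is invertible modulo 110, hence s − t ≡ 0 (mod 110), i.e. s = t.
Therefore g is injective.
We now compute 31⁻¹ mod 110 explicitly. Euclid's algorithm: 110 = 3·31 + 17, 31 = 1·17 + 14, 17 = 1·14 + 3, 14 = 4·3 + 2, 3 = 1·2 + 1; back-substituting gives 1 = 71·31 − 20·110, so 31⁻¹ ≡ 71 (mod 110).
Since g is injective, we find g⁻¹(2): we need 31x ≡ 2 − 30 ≡ 82 (mod 110). Using 31⁻¹ = 71: x ≡ 71·82 = 5822 = 52·110 + 102, so x = 102.
Check: g(102) = 31·102 + 30 = 3192 = 29·110 + 2 ≡ 2 (mod 110).

102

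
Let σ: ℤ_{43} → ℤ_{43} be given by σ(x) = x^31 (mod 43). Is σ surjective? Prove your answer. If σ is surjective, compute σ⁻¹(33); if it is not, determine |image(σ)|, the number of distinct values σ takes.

3

Since 43 is prime, the nonzero elements of ℤ_{43} form a cyclic group of order 42.
As gcd(31, 42) = 1, raising to the 31st power is a bijection on this group: if s^31 ≡ t^31 then (st^{−1})^31 = 1, and the only element of order dividing gcd(31, 42) = 1 is 1, so s = t.
With σ(0) = 0 this makes σ injective on all of ℤ_{43}, hence bijective (finite equal-size domain and codomain). In particular σ is surjective.
Since σ is surjective, we find the preimage of 33. The inverse of x ↦ x^31 on (ℤ_{43})^× is x ↦ x^19, because 31·19 = 589 = 14·42 + 1 ≡ 1 (mod 42) and x^{42} = 1 for x ≠ 0 (Fermat). So σ⁻¹(33) = 33^19 mod 43.
Repeated squaring mod 43: 33^1 ≡ 33, 33^2 ≡ 33² = 1089 ≡ 14, 33^4 ≡ 14² = 196 ≡ 24, 33^8 ≡ 24² = 576 ≡ 17, 33^16 ≡ 17² = 289 ≡ 31. Since 19 = 16 + 2 + 1, 33^19 ≡ 31·14·33: 31·14 = 434 ≡ 4, then 4·33 = 132 ≡ 3. So 33^19 ≡ 3 (mod 43).
Hence σ⁻¹(33) = 3.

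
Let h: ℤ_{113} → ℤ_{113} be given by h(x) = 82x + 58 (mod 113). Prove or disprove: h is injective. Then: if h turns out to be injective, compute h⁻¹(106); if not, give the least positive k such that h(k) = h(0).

Recall: h is injective when h(a) = h(b) forces a = b.
Suppose h(a) = h(b) in ℤ_{113}. Then 82a + 58 ≡ 82b + 58 (mod 113), so 82(a − b) ≡ 0 (mod 113).
Since gcd(82, 113) = 1, 82 is invertible modulo 113, thus a − b ≡ 0 (mod 113), i.e. a = b.
So h is injective.
We now compute 82⁻¹ mod 113 explicitly. Euclid's algorithm: 113 = 1·82 + 31, 82 = 2·31 + 20, 31 = 1·20 + 11, 20 = 1·11 + 9, 11 = 1·9 + 2, 9 = 4·2 + 1; back-substituting gives 1 = 51·82 − 37·113, so 82⁻¹ ≡ 51 (mod 113).
Since h is injective, we compute h⁻¹(106): solve 82x + 58 ≡ 106 (mod 113), i.e. 82x ≡ 48 (mod 113).
Multiplying by 82⁻¹ = 51 gives x ≡ 51·48 = 2448 = 21·113 + 75 ≡ 75 (mod 113).
Check: h(75) = 82·75 + 58 = 6208 = 54·113 + 106 ≡ 106 (mod 113).

75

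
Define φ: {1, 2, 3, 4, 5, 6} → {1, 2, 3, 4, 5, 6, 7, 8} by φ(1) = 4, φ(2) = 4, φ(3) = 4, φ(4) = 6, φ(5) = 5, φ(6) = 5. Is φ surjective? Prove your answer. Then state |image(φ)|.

No element maps to 1, so φ is not surjective.
The image of φ is {4, 5, 6}, which has 3 elements.

3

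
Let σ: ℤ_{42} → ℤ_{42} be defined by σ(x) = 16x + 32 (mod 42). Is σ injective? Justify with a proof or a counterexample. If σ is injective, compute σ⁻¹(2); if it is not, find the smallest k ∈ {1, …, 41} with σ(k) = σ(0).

21

We have gcd(16, 42) = 2 > 1. Taking s = 0 and t = 21: σ(0) = 32 and σ(21) = 16·21 + 32 = 368 ≡ 32 (mod 42).
So σ(0) = σ(21) while 0 ≠ 21, therefore σ is not injective.
Since σ is not injective, we find the least positive k with σ(k) = σ(0): this means 16k ≡ 0 (mod 42), i.e. 42 ∣ 16k. Since gcd(16, 42) = 2, dividing through by 2 this holds exactly when 21 ∣ 8k, and as gcd(8, 21) = 1, exactly when 21 ∣ k.
The smallest positive such k is 21.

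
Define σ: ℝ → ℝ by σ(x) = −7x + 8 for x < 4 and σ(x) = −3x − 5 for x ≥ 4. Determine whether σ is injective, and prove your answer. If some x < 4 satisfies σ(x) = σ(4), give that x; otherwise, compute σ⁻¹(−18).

25/7

Both pieces are strictly decreasing (slopes −7 and −3), so each is injective on its own interval.
The left piece maps (−∞, 4) onto (−20, ∞); the right piece maps [4, ∞) onto (−∞, −17].
These images overlap. In particular σ(4) = −17 (right piece), and solving −7x + 8 = −17 on the left piece gives x = 25/7 < 4.
So σ(25/7) = σ(4) with 25/7 ≠ 4, and σ is not injective. This x = 25/7 is the requested value below 4.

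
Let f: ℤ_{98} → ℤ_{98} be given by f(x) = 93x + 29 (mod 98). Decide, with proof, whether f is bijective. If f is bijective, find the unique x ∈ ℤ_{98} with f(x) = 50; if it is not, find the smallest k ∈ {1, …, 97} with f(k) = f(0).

Recall: f is injective when f(u) = f(v) forces u = v.
If f(u) = f(v), then 93u ≡ 93v (mod 98). Because gcd(93, 98) = 1, we may cancel 93 to get u ≡ v (mod 98).
We now compute 93⁻¹ mod 98 explicitly. Euclid's algorithm: 98 = 1·93 + 5, 93 = 18·5 + 3, 5 = 1·3 + 2, 3 = 1·2 + 1; back-substituting gives 1 = 39·93 − 37·98, so 93⁻¹ ≡ 39 (mod 98).
Then y ↦ 39(y − 29) is a two-sided inverse to f, so every y ∈ ℤ_{98} has a preimage.
Hence f is bijective.
Since f is bijective, we compute f⁻¹(50): solve 93x + 29 ≡ 50 (mod 98), i.e. 93x ≡ 21 (mod 98).
Multiplying by 93⁻¹ = 39 gives x ≡ 39·21 = 819 = 8·98 + 35 ≡ 35 (mod 98).
Check: f(35) = 93·35 + 29 = 3284 = 33·98 + 50 ≡ 50 (mod 98).

35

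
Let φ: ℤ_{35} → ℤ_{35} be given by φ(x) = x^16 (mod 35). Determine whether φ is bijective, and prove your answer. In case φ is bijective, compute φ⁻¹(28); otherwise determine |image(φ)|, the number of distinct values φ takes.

8

φ(3): Repeated squaring mod 35: 3^1 ≡ 3, 3^2 ≡ 3² = 9, 3^4 ≡ 9² = 81 ≡ 11, 3^8 ≡ 11² = 121 ≡ 16, 3^16 ≡ 16² = 256 ≡ 11. So 3^16 ≡ 11 (mod 35).
φ(4): Repeated squaring mod 35: 4^1 ≡ 4, 4^2 ≡ 4² = 16, 4^4 ≡ 16² = 256 ≡ 11, 4^8 ≡ 11² = 121 ≡ 16, 4^16 ≡ 16² = 256 ≡ 11. So 4^16 ≡ 11 (mod 35).
So φ(3) = φ(4) = 11 while 3 ≠ 4, so φ is not injective, hence not bijective.
Since φ is not bijective, we determine |image(φ)|. Computing x^16 mod 35 for each x (by repeated squaring, reducing mod 35 at every step), the values φ(0), φ(1), …, φ(34) are: 0, 1, 16, 11, 11, 30, 1, 21, 1, 16, 25, 11, 16, 1, 21, 15, 16, 11, 11, 16, 15, 21, 1, 16, 11, 25, 16, 1, 21, 1, 30, 11, 11, 16, 1.
The distinct values are {0, 1, 11, 15, 16, 21, 25, 30}; there are 8 of them.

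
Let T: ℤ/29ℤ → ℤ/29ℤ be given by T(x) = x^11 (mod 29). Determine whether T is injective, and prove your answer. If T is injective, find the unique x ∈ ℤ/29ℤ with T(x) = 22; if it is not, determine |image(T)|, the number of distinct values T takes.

Since 29 is prime, the nonzero elements of ℤ/29ℤ form a cyclic group of order 28.
As gcd(11, 28) = 1, raising to the 11th power is a bijection on this group: if s^11 ≡ t^11 then (st^{−1})^11 = 1, and the only element of order dividing gcd(11, 28) = 1 is 1, so s = t.
With T(0) = 0 this makes T injective on all of ℤ/29ℤ, hence bijective (finite equal-size domain and codomain). In particular T is injective.
Since T is injective, we find the preimage of 22. The inverse of x ↦ x^11 on (ℤ/29ℤ)^× is x ↦ x^23, because 11·23 = 253 = 9·28 + 1 ≡ 1 (mod 28) and x^{28} = 1 for x ≠ 0 (Fermat). So T⁻¹(22) = 22^23 mod 29.
Repeated squaring mod 29: 22^1 ≡ 22, 22^2 ≡ 22² = 484 ≡ 20, 22^4 ≡ 20² = 400 ≡ 23, 22^8 ≡ 23² = 529 ≡ 7, 22^16 ≡ 7² = 49 ≡ 20. Since 23 = 16 + 4 + 2 + 1, 22^23 ≡ 20·23·20·22: 20·23 = 460 ≡ 25, then 25·20 = 500 ≡ 7, then 7·22 = 154 ≡ 9. So 22^23 ≡ 9 (mod 29).
Hence T⁻¹(22) = 9.

9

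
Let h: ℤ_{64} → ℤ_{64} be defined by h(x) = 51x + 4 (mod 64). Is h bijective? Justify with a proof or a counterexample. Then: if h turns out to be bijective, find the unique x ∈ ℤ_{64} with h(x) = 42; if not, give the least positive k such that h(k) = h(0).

2

Suppose h(s) = h(t) in ℤ_{64}. Then 51s + 4 ≡ 51t + 4 (mod 64), so 51(s − t) ≡ 0 (mod 64).
Since gcd(51, 64) = 1, 51 is invertible modulo 64, therefore s − t ≡ 0 (mod 64), i.e. s = t.
We now compute 51⁻¹ mod 64 explicitly. Euclid's algorithm: 64 = 1·51 + 13, 51 = 3·13 + 12, 13 = 1·12 + 1; back-substituting gives 1 = 59·51 − 47·64, so 51⁻¹ ≡ 59 (mod 64).
Then y ↦ 59(y − 4) is a two-sided inverse to h, so every y ∈ ℤ_{64} has a preimage.
Therefore h is bijective.
Since h is bijective, we compute h⁻¹(42): solve 51x + 4 ≡ 42 (mod 64), i.e. 51x ≡ 38 (mod 64).
Multiplying by 51⁻¹ = 59 gives x ≡ 59·38 = 2242 = 35·64 + 2 ≡ 2 (mod 64).
Check: h(2) = 51·2 + 4 = 106 = 1·64 + 42 ≡ 42 (mod 64).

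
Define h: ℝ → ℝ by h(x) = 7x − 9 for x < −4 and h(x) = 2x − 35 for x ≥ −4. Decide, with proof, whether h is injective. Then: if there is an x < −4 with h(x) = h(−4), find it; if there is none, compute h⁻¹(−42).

Both pieces are strictly increasing (slopes 7 and 2), so each is injective on its own interval.
The left piece maps (−∞, −4) onto (−∞, −37); the right piece maps [−4, ∞) onto [−43, ∞).
These images overlap. In particular h(−4) = −43 (right piece), and solving 7x − 9 = −43 on the left piece gives x = −34/7 < −4.
So h(−34/7) = h(−4) with −34/7 ≠ −4, and h is not injective. This x = −34/7 is the requested value below −4.

-34/7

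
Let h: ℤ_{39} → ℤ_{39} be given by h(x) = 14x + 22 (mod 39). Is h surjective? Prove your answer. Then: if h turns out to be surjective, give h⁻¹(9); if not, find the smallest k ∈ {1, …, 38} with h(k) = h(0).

Recall: h is surjective if every y in the codomain equals h(x) for some x in the domain.
Since gcd(14, 39) = 1, 14 is invertible modulo 39. Euclid's algorithm: 39 = 2·14 + 11, 14 = 1·11 + 3, 11 = 3·3 + 2, 3 = 1·2 + 1; back-substituting gives 1 = 14·14 − 5·39, so 14⁻¹ ≡ 14 (mod 39).
Then y ↦ 14(y − 22) is a two-sided inverse to h, so every y ∈ ℤ_{39} has a preimage.
Hence h is surjective.
Since h is surjective, we compute h⁻¹(9): solve 14x + 22 ≡ 9 (mod 39), i.e. 14x ≡ 26 (mod 39).
Multiplying by 14⁻¹ = 14 gives x ≡ 14·26 = 364 = 9·39 + 13 ≡ 13 (mod 39).
Check: h(13) = 14·13 + 22 = 204 = 5·39 + 9 ≡ 9 (mod 39).

13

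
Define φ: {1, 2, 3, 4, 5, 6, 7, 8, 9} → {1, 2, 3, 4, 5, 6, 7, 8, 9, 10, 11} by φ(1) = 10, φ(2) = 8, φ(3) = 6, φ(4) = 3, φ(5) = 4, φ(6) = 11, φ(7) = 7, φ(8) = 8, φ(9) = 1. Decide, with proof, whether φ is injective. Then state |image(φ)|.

φ(2) = 8 = φ(8) with 2 ≠ 8, so φ is not injective.
The image of φ is {1, 3, 4, 6, 7, 8, 10, 11}, which has 8 elements.

8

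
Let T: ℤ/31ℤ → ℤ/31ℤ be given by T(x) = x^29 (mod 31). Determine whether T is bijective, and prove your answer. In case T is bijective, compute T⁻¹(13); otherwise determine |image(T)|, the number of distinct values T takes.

12

Since 31 is prime, the nonzero elements of ℤ/31ℤ form a cyclic group of order 30.
As gcd(29, 30) = 1, raising to the 29th power is a bijection on this group: if x_1^29 ≡ x_2^29 then (x_1x_2^{−1})^29 = 1, and the only element of order dividing gcd(29, 30) = 1 is 1, so x_1 = x_2.
With T(0) = 0 this makes T injective on all of ℤ/31ℤ, hence bijective (finite equal-size domain and codomain). In particular T is bijective.
Since T is bijective, we find the preimage of 13. The inverse of x ↦ x^29 on (ℤ/31ℤ)^× is x ↦ x^29, because 29·29 = 841 = 28·30 + 1 ≡ 1 (mod 30) and x^{30} = 1 for x ≠ 0 (Fermat). So T⁻¹(13) = 13^29 mod 31.
Repeated squaring mod 31: 13^1 ≡ 13, 13^2 ≡ 13² = 169 ≡ 14, 13^4 ≡ 14² = 196 ≡ 10, 13^8 ≡ 10² = 100 ≡ 7, 13^16 ≡ 7² = 49 ≡ 18. Since 29 = 16 + 8 + 4 + 1, 13^29 ≡ 18·7·10·13: 18·7 = 126 ≡ 2, then 2·10 = 20, then 20·13 = 260 ≡ 12. So 13^29 ≡ 12 (mod 31).
Hence T⁻¹(13) = 12.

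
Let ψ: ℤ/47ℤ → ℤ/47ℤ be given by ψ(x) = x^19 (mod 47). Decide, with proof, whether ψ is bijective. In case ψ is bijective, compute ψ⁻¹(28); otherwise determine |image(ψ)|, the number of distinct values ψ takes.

Since 47 is prime, the nonzero elements of ℤ/47ℤ form a cyclic group of order 46.
As gcd(19, 46) = 1, raising to the 19th power is a bijection on this group: if x_1^19 ≡ x_2^19 then (x_1x_2^{−1})^19 = 1, and the only element of order dividing gcd(19, 46) = 1 is 1, so x_1 = x_2.
With ψ(0) = 0 this makes ψ injective on all of ℤ/47ℤ, hence bijective (finite equal-size domain and codomain). In particular ψ is bijective.
Since ψ is bijective, we find the preimage of 28. The inverse of x ↦ x^19 on (ℤ/47ℤ)^× is x ↦ x^17, because 19·17 = 323 = 7·46 + 1 ≡ 1 (mod 46) and x^{46} = 1 for x ≠ 0 (Fermat). So ψ⁻¹(28) = 28^17 mod 47.
Repeated squaring mod 47: 28^1 ≡ 28, 28^2 ≡ 28² = 784 ≡ 32, 28^4 ≡ 32² = 1024 ≡ 37, 28^8 ≡ 37² = 1369 ≡ 6, 28^16 ≡ 6² = 36. Since 17 = 16 + 1, 28^17 ≡ 36·28: 36·28 = 1008 ≡ 21. So 28^17 ≡ 21 (mod 47).
Hence ψ⁻¹(28) = 21.

21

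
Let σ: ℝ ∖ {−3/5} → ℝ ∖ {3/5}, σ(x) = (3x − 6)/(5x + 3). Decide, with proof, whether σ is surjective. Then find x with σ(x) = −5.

-9/28

For any y ≠ 3/5, solving y(5x + 3) = 3x − 6 for x gives a well-defined x ≠ −3/5. So σ is surjective.
Solving σ(x) = −5: cross-multiplying gives 3x − 6 = −5(5x + 3), which rearranges to 28x = −9, so x = −9/28.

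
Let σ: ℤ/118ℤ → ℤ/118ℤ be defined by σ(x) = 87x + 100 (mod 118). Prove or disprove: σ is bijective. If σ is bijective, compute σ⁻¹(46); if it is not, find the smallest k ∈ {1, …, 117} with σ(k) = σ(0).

36

By definition, σ is injective if σ(u) = σ(v) implies u = v.
If σ(u) = σ(v), then 87u ≡ 87v (mod 118). Because gcd(87, 118) = 1, we may cancel 87 to get u ≡ v (mod 118).
We now compute 87⁻¹ mod 118 explicitly. Euclid's algorithm: 118 = 1·87 + 31, 87 = 2·31 + 25, 31 = 1·25 + 6, 25 = 4·6 + 1; back-substituting gives 1 = 19·87 − 14·118, so 87⁻¹ ≡ 19 (mod 118).
For any y ∈ ℤ/118ℤ, x = 19(y − 100) mod 118 satisfies σ(x) = 87·19(y − 100) + 100 ≡ y (since 87·19 ≡ 1 mod 118). So every y has a preimage.
Thus σ is bijective.
Since σ is bijective, we find σ⁻¹(46): we need 87x ≡ 46 − 100 ≡ 64 (mod 118). Using 87⁻¹ = 19: x ≡ 19·64 = 1216 = 10·118 + 36, so x = 36.
Check: σ(36) = 87·36 + 100 = 3232 = 27·118 + 46 ≡ 46 (mod 118).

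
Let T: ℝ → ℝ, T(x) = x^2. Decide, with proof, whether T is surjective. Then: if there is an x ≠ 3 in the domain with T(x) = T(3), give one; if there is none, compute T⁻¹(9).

-3

Since 2 is even, x^2 ≥ 0 for all x ∈ ℝ, so −1 ∈ ℝ has no preimage. Hence T is not surjective.
For the follow-up, such an x exists: taking x = −3 ∈ ℝ gives T(−3) = 9 = T(3) with −3 ≠ 3.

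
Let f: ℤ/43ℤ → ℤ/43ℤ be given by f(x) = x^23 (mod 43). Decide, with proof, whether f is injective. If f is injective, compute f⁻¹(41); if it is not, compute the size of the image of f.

Since 43 is prime, the nonzero elements of ℤ/43ℤ form a cyclic group of order 42.
As gcd(23, 42) = 1, raising to the 23rd power is a bijection on this group: if x_1^23 ≡ x_2^23 then (x_1x_2^{−1})^23 = 1, and the only element of order dividing gcd(23, 42) = 1 is 1, so x_1 = x_2.
With f(0) = 0 this makes f injective on all of ℤ/43ℤ, hence bijective (finite equal-size domain and codomain). In particular f is injective.
Since f is injective, we find the preimage of 41. The inverse of x ↦ x^23 on (ℤ/43ℤ)^× is x ↦ x^11, because 23·11 = 253 = 6·42 + 1 ≡ 1 (mod 42) and x^{42} = 1 for x ≠ 0 (Fermat). So f⁻¹(41) = 41^11 mod 43.
Repeated squaring mod 43: 41^1 ≡ 41, 41^2 ≡ 41² = 1681 ≡ 4, 41^4 ≡ 4² = 16, 41^8 ≡ 16² = 256 ≡ 41. Since 11 = 8 + 2 + 1, 41^11 ≡ 41·4·41: 41·4 = 164 ≡ 35, then 35·41 = 1435 ≡ 16. So 41^11 ≡ 16 (mod 43).
Hence f⁻¹(41) = 16.

16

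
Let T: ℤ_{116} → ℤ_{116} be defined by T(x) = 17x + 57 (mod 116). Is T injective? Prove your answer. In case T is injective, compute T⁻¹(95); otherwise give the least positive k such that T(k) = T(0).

Suppose T(a) = T(b) in ℤ_{116}. Then 17a + 57 ≡ 17b + 57 (mod 116), so 17(a − b) ≡ 0 (mod 116).
Since gcd(17, 116) = 1, 17 is invertible modulo 116, thus a − b ≡ 0 (mod 116), i.e. a = b.
Therefore T is injective.
We now compute 17⁻¹ mod 116 explicitly. Euclid's algorithm: 116 = 6·17 + 14, 17 = 1·14 + 3, 14 = 4·3 + 2, 3 = 1·2 + 1; back-substituting gives 1 = 41·17 − 6·116, so 17⁻¹ ≡ 41 (mod 116).
Since T is injective, we find T⁻¹(95): we need 17x ≡ 95 − 57 ≡ 38 (mod 116). Using 17⁻¹ = 41: x ≡ 41·38 = 1558 = 13·116 + 50, so x = 50.
Check: T(50) = 17·50 + 57 = 907 = 7·116 + 95 ≡ 95 (mod 116).

50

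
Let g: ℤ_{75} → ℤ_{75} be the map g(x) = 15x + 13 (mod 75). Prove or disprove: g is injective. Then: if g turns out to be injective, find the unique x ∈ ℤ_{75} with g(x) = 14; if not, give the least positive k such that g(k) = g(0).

5

By definition, injectivity means: for all u, v in the domain, g(u) = g(v) implies u = v.
We have gcd(15, 75) = 15 > 1. Taking u = 0 and v = 5: g(0) = 13 and g(5) = 15·5 + 13 = 88 ≡ 13 (mod 75).
So g(0) = g(5) while 0 ≠ 5, therefore g is not injective.
Since g is not injective, we find the least positive k with g(k) = g(0): this means 15k ≡ 0 (mod 75), i.e. 75 ∣ 15k. Since gcd(15, 75) = 15, dividing through by 15 this holds exactly when 5 ∣ k.
The smallest positive such k is 5.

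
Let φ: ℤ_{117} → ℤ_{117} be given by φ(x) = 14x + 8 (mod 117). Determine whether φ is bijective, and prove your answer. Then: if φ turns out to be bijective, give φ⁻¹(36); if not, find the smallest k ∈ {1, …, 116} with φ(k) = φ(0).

2

If φ(a) = φ(b), then 14a ≡ 14b (mod 117). Because gcd(14, 117) = 1, we may cancel 14 to get a ≡ b (mod 117).
We now compute 14⁻¹ mod 117 explicitly. Euclid's algorithm: 117 = 8·14 + 5, 14 = 2·5 + 4, 5 = 1·4 + 1; back-substituting gives 1 = 92·14 − 11·117, so 14⁻¹ ≡ 92 (mod 117).
For any y ∈ ℤ_{117}, x = 92(y − 8) mod 117 satisfies φ(x) = 14·92(y − 8) + 8 ≡ y (since 14·92 ≡ 1 mod 117). So every y has a preimage.
Hence φ is bijective.
Since φ is bijective, we find φ⁻¹(36): we need 14x ≡ 36 − 8 ≡ 28 (mod 117). Using 14⁻¹ = 92: x ≡ 92·28 = 2576 = 22·117 + 2, so x = 2.
Check: φ(2) = 14·2 + 8 = 36 ≡ 36 (mod 117).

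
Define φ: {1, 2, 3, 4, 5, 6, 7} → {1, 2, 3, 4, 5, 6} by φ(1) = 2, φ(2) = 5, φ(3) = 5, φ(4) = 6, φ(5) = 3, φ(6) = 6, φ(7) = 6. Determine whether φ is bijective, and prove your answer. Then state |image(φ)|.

4

φ(2) = 5 = φ(3) with 2 ≠ 3, so φ is not injective, hence not bijective.
The image of φ is {2, 3, 5, 6}, which has 4 elements.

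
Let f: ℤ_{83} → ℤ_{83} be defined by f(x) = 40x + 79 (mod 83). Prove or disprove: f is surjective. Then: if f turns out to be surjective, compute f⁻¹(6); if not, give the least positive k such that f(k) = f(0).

Since gcd(40, 83) = 1, 40 is invertible modulo 83. Euclid's algorithm: 83 = 2·40 + 3, 40 = 13·3 + 1; back-substituting gives 1 = 27·40 − 13·83, so 40⁻¹ ≡ 27 (mod 83).
For any y ∈ ℤ_{83}, x = 27(y − 79) mod 83 satisfies f(x) = 40·27(y − 79) + 79 ≡ y (since 40·27 ≡ 1 mod 83). So every y has a preimage.
So f is surjective.
Since f is surjective, we compute f⁻¹(6): solve 40x + 79 ≡ 6 (mod 83), i.e. 40x ≡ 10 (mod 83).
Multiplying by 40⁻¹ = 27 gives x ≡ 27·10 = 270 = 3·83 + 21 ≡ 21 (mod 83).
Check: f(21) = 40·21 + 79 = 919 = 11·83 + 6 ≡ 6 (mod 83).

21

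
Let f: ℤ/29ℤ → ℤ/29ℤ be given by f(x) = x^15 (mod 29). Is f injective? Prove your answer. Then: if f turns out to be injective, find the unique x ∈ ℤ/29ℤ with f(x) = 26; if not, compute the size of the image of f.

3

Since 29 is prime, the nonzero elements of ℤ/29ℤ form a cyclic group of order 28.
As gcd(15, 28) = 1, raising to the 15th power is a bijection on this group: if x_1^15 ≡ x_2^15 then (x_1x_2^{−1})^15 = 1, and the only element of order dividing gcd(15, 28) = 1 is 1, so x_1 = x_2.
With f(0) = 0 this makes f injective on all of ℤ/29ℤ, hence bijective (finite equal-size domain and codomain). In particular f is injective.
Since f is injective, we find the preimage of 26. The inverse of x ↦ x^15 on (ℤ/29ℤ)^× is x ↦ x^15, because 15·15 = 225 = 8·28 + 1 ≡ 1 (mod 28) and x^{28} = 1 for x ≠ 0 (Fermat). So f⁻¹(26) = 26^15 mod 29.
Repeated squaring mod 29: 26^1 ≡ 26, 26^2 ≡ 26² = 676 ≡ 9, 26^4 ≡ 9² = 81 ≡ 23, 26^8 ≡ 23² = 529 ≡ 7. Since 15 = 8 + 4 + 2 + 1, 26^15 ≡ 7·23·9·26: 7·23 = 161 ≡ 16, then 16·9 = 144 ≡ 28, then 28·26 = 728 ≡ 3. So 26^15 ≡ 3 (mod 29).
Hence f⁻¹(26) = 3.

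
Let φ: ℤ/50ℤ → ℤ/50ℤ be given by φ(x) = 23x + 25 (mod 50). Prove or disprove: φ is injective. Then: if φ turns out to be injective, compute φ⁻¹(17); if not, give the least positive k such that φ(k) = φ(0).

4

Suppose φ(u) = φ(v) in ℤ/50ℤ. Then 23u + 25 ≡ 23v + 25 (mod 50), hence 23(u − v) ≡ 0 (mod 50).
Since gcd(23, 50) = 1, 23 is invertible modulo 50, therefore u − v ≡ 0 (mod 50), i.e. u = v.
Thus φ is injective.
We now compute 23⁻¹ mod 50 explicitly. Euclid's algorithm: 50 = 2·23 + 4, 23 = 5·4 + 3, 4 = 1·3 + 1; back-substituting gives 1 = 37·23 − 17·50, so 23⁻¹ ≡ 37 (mod 50).
Since φ is injective, we compute φ⁻¹(17): solve 23x + 25 ≡ 17 (mod 50), i.e. 23x ≡ 42 (mod 50).
Multiplying by 23⁻¹ = 37 gives x ≡ 37·42 = 1554 = 31·50 + 4 ≡ 4 (mod 50).
Check: φ(4) = 23·4 + 25 = 117 = 2·50 + 17 ≡ 17 (mod 50).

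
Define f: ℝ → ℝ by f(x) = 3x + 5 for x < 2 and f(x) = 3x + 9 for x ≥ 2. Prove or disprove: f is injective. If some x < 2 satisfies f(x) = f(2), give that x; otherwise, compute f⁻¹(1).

Both pieces are strictly increasing (slopes 3 and 3), so each is injective on its own interval.
The left piece maps (−∞, 2) onto (−∞, 11); the right piece maps [2, ∞) onto [15, ∞).
These images are disjoint, so no value is attained by both pieces. So f is injective.
Because the two images are disjoint, no x < 2 has f(x) = f(2), so we compute f⁻¹(1): 1 lies in (−∞, 11), so solve 3x + 5 = 1: x = (1 − 5)/3 = −4/3.

-4/3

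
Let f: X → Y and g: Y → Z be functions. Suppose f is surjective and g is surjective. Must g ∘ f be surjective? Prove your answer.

Let c ∈ Z. Since g is surjective, there is b ∈ Y with g(b) = c. Since f is surjective, there is a ∈ X with f(a) = b.
Then (g ∘ f)(a) = g(b) = c. Hence g ∘ f is surjective.

surjective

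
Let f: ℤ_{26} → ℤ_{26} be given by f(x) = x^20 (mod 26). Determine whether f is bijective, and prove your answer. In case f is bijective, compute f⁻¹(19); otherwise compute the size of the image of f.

f(1) = 1^20 = 1.
f(5): Repeated squaring mod 26: 5^1 ≡ 5, 5^2 ≡ 5² = 25, 5^4 ≡ 25² = 625 ≡ 1, 5^8 ≡ 1² = 1, 5^16 ≡ 1² = 1. Since 20 = 16 + 4, 5^20 ≡ 1·1: 1·1 = 1. So 5^20 ≡ 1 (mod 26).
So f(1) = f(5) = 1 while 1 ≠ 5, thus f is not injective, hence not bijective.
Since f is not bijective, we determine |image(f)|. Computing x^20 mod 26 for each x (by repeated squaring, reducing mod 26 at every step), the values f(0), f(1), …, f(25) are: 0, 1, 22, 9, 16, 1, 16, 3, 14, 3, 22, 9, 14, 13, 14, 9, 22, 3, 14, 3, 16, 1, 16, 9, 22, 1.
The distinct values are {0, 1, 3, 9, 13, 14, 16, 22}; there are 8 of them.

8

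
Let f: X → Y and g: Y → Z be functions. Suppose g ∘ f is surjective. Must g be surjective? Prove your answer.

surjective

Let c ∈ Z. Since g ∘ f is surjective, some a ∈ X has g(f(a)) = c. Then b = f(a) ∈ Y satisfies g(b) = c. So g is surjective.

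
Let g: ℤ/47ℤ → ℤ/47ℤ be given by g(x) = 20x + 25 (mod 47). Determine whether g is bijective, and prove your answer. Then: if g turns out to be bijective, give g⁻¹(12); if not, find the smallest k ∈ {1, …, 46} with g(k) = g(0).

If g(s) = g(t), then 20s ≡ 20t (mod 47). Because gcd(20, 47) = 1, we may cancel 20 to get s ≡ t (mod 47).
We now compute 20⁻¹ mod 47 explicitly. Euclid's algorithm: 47 = 2·20 + 7, 20 = 2·7 + 6, 7 = 1·6 + 1; back-substituting gives 1 = 40·20 − 17·47, so 20⁻¹ ≡ 40 (mod 47).
Then y ↦ 40(y − 25) is a two-sided inverse to g, so every y ∈ ℤ/47ℤ has a preimage.
Hence g is bijective.
Since g is bijective, we compute g⁻¹(12): solve 20x + 25 ≡ 12 (mod 47), i.e. 20x ≡ 34 (mod 47).
Multiplying by 20⁻¹ = 40 gives x ≡ 40·34 = 1360 = 28·47 + 44 ≡ 44 (mod 47).
Check: g(44) = 20·44 + 25 = 905 = 19·47 + 12 ≡ 12 (mod 47).

44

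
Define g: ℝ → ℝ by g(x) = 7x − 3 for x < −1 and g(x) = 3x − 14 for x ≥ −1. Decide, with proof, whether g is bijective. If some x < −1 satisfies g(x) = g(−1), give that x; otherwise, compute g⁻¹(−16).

Both pieces are strictly increasing (slopes 7 and 3), so each is injective on its own interval.
The left piece maps (−∞, −1) onto (−∞, −10); the right piece maps [−1, ∞) onto [−17, ∞).
These images overlap. In particular g(−1) = −17 (right piece), and solving 7x − 3 = −17 on the left piece gives x = −2 < −1.
So g(−2) = g(−1) with −2 ≠ −1, and g is not injective, hence not bijective. This x = −2 is the requested value below −1.

-2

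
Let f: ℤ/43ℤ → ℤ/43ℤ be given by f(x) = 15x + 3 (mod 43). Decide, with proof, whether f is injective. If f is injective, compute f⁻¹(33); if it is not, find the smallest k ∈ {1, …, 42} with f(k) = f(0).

2

Recall: f is injective if f(s) = f(t) implies s = t.
If f(s) = f(t), then 15s ≡ 15t (mod 43). Because gcd(15, 43) = 1, we may cancel 15 to get s ≡ t (mod 43).
Thus f is injective.
We now compute 15⁻¹ mod 43 explicitly. Euclid's algorithm: 43 = 2·15 + 13, 15 = 1·13 + 2, 13 = 6·2 + 1; back-substituting gives 1 = 23·15 − 8·43, so 15⁻¹ ≡ 23 (mod 43).
Since f is injective, we compute f⁻¹(33): solve 15x + 3 ≡ 33 (mod 43), i.e. 15x ≡ 30 (mod 43).
Multiplying by 15⁻¹ = 23 gives x ≡ 23·30 = 690 = 16·43 + 2 ≡ 2 (mod 43).
Check: f(2) = 15·2 + 3 = 33 ≡ 33 (mod 43).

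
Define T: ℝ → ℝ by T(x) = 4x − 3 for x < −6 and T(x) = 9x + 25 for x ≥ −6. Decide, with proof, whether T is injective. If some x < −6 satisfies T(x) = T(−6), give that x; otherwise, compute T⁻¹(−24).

-13/2

Both pieces are strictly increasing (slopes 4 and 9), so each is injective on its own interval.
The left piece maps (−∞, −6) onto (−∞, −27); the right piece maps [−6, ∞) onto [−29, ∞).
These images overlap. In particular T(−6) = −29 (right piece), and solving 4x − 3 = −29 on the left piece gives x = −13/2 < −6.
So T(−13/2) = T(−6) with −13/2 ≠ −6, and T is not injective. This x = −13/2 is the requested value below −6.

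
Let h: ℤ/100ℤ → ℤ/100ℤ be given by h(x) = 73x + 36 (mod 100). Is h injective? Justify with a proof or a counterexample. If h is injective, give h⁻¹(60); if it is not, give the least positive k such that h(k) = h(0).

88

By definition, injectivity means: for all u, v in the domain, h(u) = h(v) implies u = v.
If h(u) = h(v), then 73u ≡ 73v (mod 100). Because gcd(73, 100) = 1, we may cancel 73 to get u ≡ v (mod 100).
Therefore h is injective.
We now compute 73⁻¹ mod 100 explicitly. Euclid's algorithm: 100 = 1·73 + 27, 73 = 2·27 + 19, 27 = 1·19 + 8, 19 = 2·8 + 3, 8 = 2·3 + 2, 3 = 1·2 + 1; back-substituting gives 1 = 37·73 − 27·100, so 73⁻¹ ≡ 37 (mod 100).
Since h is injective, we find h⁻¹(60): we need 73x ≡ 60 − 36 ≡ 24 (mod 100). Using 73⁻¹ = 37: x ≡ 37·24 = 888 = 8·100 + 88, so x = 88.
Check: h(88) = 73·88 + 36 = 6460 = 64·100 + 60 ≡ 60 (mod 100).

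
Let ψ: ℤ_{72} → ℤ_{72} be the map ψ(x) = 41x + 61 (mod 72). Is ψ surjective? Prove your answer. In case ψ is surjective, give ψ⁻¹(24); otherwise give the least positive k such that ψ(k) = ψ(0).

Since gcd(41, 72) = 1, 41 is invertible modulo 72. Euclid's algorithm: 72 = 1·41 + 31, 41 = 1·31 + 10, 31 = 3·10 + 1; back-substituting gives 1 = 65·41 − 37·72, so 41⁻¹ ≡ 65 (mod 72).
Then y ↦ 65(y − 61) is a two-sided inverse to ψ, so every y ∈ ℤ_{72} has a preimage.
Hence ψ is surjective.
Since ψ is surjective, we find ψ⁻¹(24): we need 41x ≡ 24 − 61 ≡ 35 (mod 72). Using 41⁻¹ = 65: x ≡ 65·35 = 2275 = 31·72 + 43, so x = 43.
Check: ψ(43) = 41·43 + 61 = 1824 = 25·72 + 24 ≡ 24 (mod 72).

43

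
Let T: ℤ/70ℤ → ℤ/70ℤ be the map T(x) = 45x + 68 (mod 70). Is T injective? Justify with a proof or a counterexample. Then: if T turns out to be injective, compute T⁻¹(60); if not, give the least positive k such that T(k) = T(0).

14

We have gcd(45, 70) = 5 > 1. Taking s = 0 and t = 14: T(0) = 68 and T(14) = 45·14 + 68 = 698 ≡ 68 (mod 70).
So T(0) = T(14) while 0 ≠ 14, therefore T is not injective.
Since T is not injective, we find the least positive k with T(k) = T(0): this means 45k ≡ 0 (mod 70), i.e. 70 ∣ 45k. Since gcd(45, 70) = 5, dividing through by 5 this holds exactly when 14 ∣ 9k, and as gcd(9, 14) = 1, exactly when 14 ∣ k.
The smallest positive such k is 14.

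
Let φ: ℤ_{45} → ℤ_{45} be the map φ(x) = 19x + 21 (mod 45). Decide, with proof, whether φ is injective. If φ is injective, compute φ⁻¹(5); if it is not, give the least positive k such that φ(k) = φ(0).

If φ(s) = φ(t), then 19s ≡ 19t (mod 45). Because gcd(19, 45) = 1, we may cancel 19 to get s ≡ t (mod 45).
So φ is injective.
We now compute 19⁻¹ mod 45 explicitly. Euclid's algorithm: 45 = 2·19 + 7, 19 = 2·7 + 5, 7 = 1·5 + 2, 5 = 2·2 + 1; back-substituting gives 1 = 19·19 − 8·45, so 19⁻¹ ≡ 19 (mod 45).
Since φ is injective, we compute φ⁻¹(5): solve 19x + 21 ≡ 5 (mod 45), i.e. 19x ≡ 29 (mod 45).
Multiplying by 19⁻¹ = 19 gives x ≡ 19·29 = 551 = 12·45 + 11 ≡ 11 (mod 45).
Check: φ(11) = 19·11 + 21 = 230 = 5·45 + 5 ≡ 5 (mod 45).

11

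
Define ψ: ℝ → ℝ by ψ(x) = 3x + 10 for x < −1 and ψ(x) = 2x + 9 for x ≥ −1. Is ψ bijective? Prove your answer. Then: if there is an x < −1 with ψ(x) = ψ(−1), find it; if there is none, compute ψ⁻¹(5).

Both pieces are strictly increasing (slopes 3 and 2), so each is injective on its own interval.
The left piece maps (−∞, −1) onto (−∞, 7); the right piece maps [−1, ∞) onto [7, ∞).
Since 7 = 7, the images partition ℝ: ψ is injective and surjective, hence bijective.
Because the two images are disjoint, no x < −1 has ψ(x) = ψ(−1), so we compute ψ⁻¹(5): 5 lies in (−∞, 7), so solve 3x + 10 = 5: x = (5 − 10)/3 = −5/3.

-5/3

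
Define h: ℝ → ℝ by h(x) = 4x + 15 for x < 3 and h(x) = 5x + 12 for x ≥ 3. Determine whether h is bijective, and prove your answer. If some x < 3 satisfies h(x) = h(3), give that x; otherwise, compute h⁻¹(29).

17/5

Both pieces are strictly increasing (slopes 4 and 5), so each is injective on its own interval.
The left piece maps (−∞, 3) onto (−∞, 27); the right piece maps [3, ∞) onto [27, ∞).
Since 27 = 27, the images partition ℝ: h is injective and surjective, hence bijective.
Because the two images are disjoint, no x < 3 has h(x) = h(3), so we compute h⁻¹(29): 29 lies in [27, ∞), so solve 5x + 12 = 29: x = (29 − 12)/5 = 17/5.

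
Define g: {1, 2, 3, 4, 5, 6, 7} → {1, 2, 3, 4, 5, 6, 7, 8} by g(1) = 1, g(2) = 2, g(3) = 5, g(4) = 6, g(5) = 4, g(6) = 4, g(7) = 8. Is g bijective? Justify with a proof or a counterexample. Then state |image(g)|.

g(5) = 4 = g(6) with 5 ≠ 6, so g is not injective, hence not bijective.
The image of g is {1, 2, 4, 5, 6, 8}, which has 6 elements.

6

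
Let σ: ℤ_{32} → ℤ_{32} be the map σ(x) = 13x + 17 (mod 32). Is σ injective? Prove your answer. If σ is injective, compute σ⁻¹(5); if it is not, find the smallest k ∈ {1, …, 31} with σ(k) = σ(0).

If σ(s) = σ(t), then 13s ≡ 13t (mod 32). Because gcd(13, 32) = 1, we may cancel 13 to get s ≡ t (mod 32).
Therefore σ is injective.
We now compute 13⁻¹ mod 32 explicitly. Euclid's algorithm: 32 = 2·13 + 6, 13 = 2·6 + 1; back-substituting gives 1 = 5·13 − 2·32, so 13⁻¹ ≡ 5 (mod 32).
Since σ is injective, we compute σ⁻¹(5): solve 13x + 17 ≡ 5 (mod 32), i.e. 13x ≡ 20 (mod 32).
Multiplying by 13⁻¹ = 5 gives x ≡ 5·20 = 100 = 3·32 + 4 ≡ 4 (mod 32).
Check: σ(4) = 13·4 + 17 = 69 = 2·32 + 5 ≡ 5 (mod 32).

4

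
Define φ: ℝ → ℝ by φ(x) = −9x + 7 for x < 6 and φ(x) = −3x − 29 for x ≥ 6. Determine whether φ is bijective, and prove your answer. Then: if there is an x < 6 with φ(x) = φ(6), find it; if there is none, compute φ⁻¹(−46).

53/9

Both pieces are strictly decreasing (slopes −9 and −3), so each is injective on its own interval.
The left piece maps (−∞, 6) onto (−47, ∞); the right piece maps [6, ∞) onto (−∞, −47].
Since −47 = −47, the images partition ℝ: φ is injective and surjective, hence bijective.
Because the two images are disjoint, no x < 6 has φ(x) = φ(6), so we compute φ⁻¹(−46): −46 lies in (−47, ∞), so solve −9x + 7 = −46: x = (−46 − 7)/(−9) = 53/9.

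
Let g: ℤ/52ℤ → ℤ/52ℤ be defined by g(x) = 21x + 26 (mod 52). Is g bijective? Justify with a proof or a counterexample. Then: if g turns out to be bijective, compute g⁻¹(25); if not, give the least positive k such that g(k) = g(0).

Suppose g(x_1) = g(x_2) in ℤ/52ℤ. Then 21x_1 + 26 ≡ 21x_2 + 26 (mod 52), thus 21(x_1 − x_2) ≡ 0 (mod 52).
Since gcd(21, 52) = 1, 21 is invertible modulo 52, hence x_1 − x_2 ≡ 0 (mod 52), i.e. x_1 = x_2.
We now compute 21⁻¹ mod 52 explicitly. Euclid's algorithm: 52 = 2·21 + 10, 21 = 2·10 + 1; back-substituting gives 1 = 5·21 − 2·52, so 21⁻¹ ≡ 5 (mod 52).
Then y ↦ 5(y − 26) is a two-sided inverse to g, so every y ∈ ℤ/52ℤ has a preimage.
Therefore g is bijective.
Since g is bijective, we find g⁻¹(25): we need 21x ≡ 25 − 26 ≡ 51 (mod 52). Using 21⁻¹ = 5: x ≡ 5·51 = 255 = 4·52 + 47, so x = 47.
Check: g(47) = 21·47 + 26 = 1013 = 19·52 + 25 ≡ 25 (mod 52).

47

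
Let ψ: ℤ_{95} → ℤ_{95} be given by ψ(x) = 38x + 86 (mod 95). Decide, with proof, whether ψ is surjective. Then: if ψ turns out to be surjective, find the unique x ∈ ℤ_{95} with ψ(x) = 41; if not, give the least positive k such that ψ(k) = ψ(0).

Since gcd(38, 95) = 19, we have 38x ≡ 0 (mod 19) for all x, so ψ(x) ≡ 10 (mod 19).
But 0 ≢ 10 (mod 19), so 0 ∈ ℤ_{95} has no preimage. Therefore ψ is not surjective.
Since ψ is not surjective, we find the least positive k with ψ(k) = ψ(0): this means 38k ≡ 0 (mod 95), i.e. 95 ∣ 38k. Since gcd(38, 95) = 19, dividing through by 19 this holds exactly when 5 ∣ 2k, and as gcd(2, 5) = 1, exactly when 5 ∣ k.
The smallest positive such k is 5.

5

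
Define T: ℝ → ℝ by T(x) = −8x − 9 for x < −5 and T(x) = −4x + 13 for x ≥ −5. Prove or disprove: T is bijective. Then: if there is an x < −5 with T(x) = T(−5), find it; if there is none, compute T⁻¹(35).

-21/4

Both pieces are strictly decreasing (slopes −8 and −4), so each is injective on its own interval.
The left piece maps (−∞, −5) onto (31, ∞); the right piece maps [−5, ∞) onto (−∞, 33].
These images overlap. In particular T(−5) = 33 (right piece), and solving −8x − 9 = 33 on the left piece gives x = −21/4 < −5.
So T(−21/4) = T(−5) with −21/4 ≠ −5, and T is not injective, hence not bijective. This x = −21/4 is the requested value below −5.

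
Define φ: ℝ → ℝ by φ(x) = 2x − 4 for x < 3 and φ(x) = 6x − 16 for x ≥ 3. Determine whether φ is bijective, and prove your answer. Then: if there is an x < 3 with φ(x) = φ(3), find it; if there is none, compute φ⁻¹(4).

10/3

Both pieces are strictly increasing (slopes 2 and 6), so each is injective on its own interval.
The left piece maps (−∞, 3) onto (−∞, 2); the right piece maps [3, ∞) onto [2, ∞).
Since 2 = 2, the images partition ℝ: φ is injective and surjective, hence bijective.
Because the two images are disjoint, no x < 3 has φ(x) = φ(3), so we compute φ⁻¹(4): 4 lies in [2, ∞), so solve 6x − 16 = 4: x = (4 + 16)/6 = 10/3.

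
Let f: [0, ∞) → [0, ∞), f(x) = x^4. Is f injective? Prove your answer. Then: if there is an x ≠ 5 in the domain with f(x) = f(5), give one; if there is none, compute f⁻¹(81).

On [0, ∞), x ↦ x^4 is strictly increasing, so f(x_1) = f(x_2) forces x_1 = x_2. Hence f is injective.
Since x ↦ x^4 is strictly increasing on [0, ∞), it is injective there, so no x ≠ 5 in the domain has f(x) = f(5). We therefore compute f⁻¹(81) = 81^{1/4} = 3 (indeed 3^4 = 81).

3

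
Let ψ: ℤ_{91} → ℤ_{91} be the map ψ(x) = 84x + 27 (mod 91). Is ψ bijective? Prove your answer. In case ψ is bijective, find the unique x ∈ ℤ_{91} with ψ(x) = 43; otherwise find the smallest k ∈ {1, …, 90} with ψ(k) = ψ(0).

Recall: ψ is injective when ψ(x_1) = ψ(x_2) forces x_1 = x_2.
We have gcd(84, 91) = 7 > 1. Taking x_1 = 0 and x_2 = 13: ψ(0) = 27 and ψ(13) = 84·13 + 27 = 1119 ≡ 27 (mod 91).
So ψ(0) = ψ(13) while 0 ≠ 13, hence ψ is not injective, hence not bijective.
Since ψ is not bijective, we find the least positive k with ψ(k) = ψ(0): this means 84k ≡ 0 (mod 91), i.e. 91 ∣ 84k. Since gcd(84, 91) = 7, dividing through by 7 this holds exactly when 13 ∣ 12k, and as gcd(12, 13) = 1, exactly when 13 ∣ k.
The smallest positive such k is 13.

13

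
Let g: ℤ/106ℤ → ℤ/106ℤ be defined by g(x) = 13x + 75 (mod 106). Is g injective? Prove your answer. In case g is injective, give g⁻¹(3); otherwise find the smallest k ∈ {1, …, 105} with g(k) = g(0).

76

If g(a) = g(b), then 13a ≡ 13b (mod 106). Because gcd(13, 106) = 1, we may cancel 13 to get a ≡ b (mod 106).
Hence g is injective.
We now compute 13⁻¹ mod 106 explicitly. Euclid's algorithm: 106 = 8·13 + 2, 13 = 6·2 + 1; back-substituting gives 1 = 49·13 − 6·106, so 13⁻¹ ≡ 49 (mod 106).
Since g is injective, we find g⁻¹(3): we need 13x ≡ 3 − 75 ≡ 34 (mod 106). Using 13⁻¹ = 49: x ≡ 49·34 = 1666 = 15·106 + 76, so x = 76.
Check: g(76) = 13·76 + 75 = 1063 = 10·106 + 3 ≡ 3 (mod 106).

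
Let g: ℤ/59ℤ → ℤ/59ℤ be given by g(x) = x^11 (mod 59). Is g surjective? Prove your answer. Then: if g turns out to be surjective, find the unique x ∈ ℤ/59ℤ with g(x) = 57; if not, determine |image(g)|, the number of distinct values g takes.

Since 59 is prime, the nonzero elements of ℤ/59ℤ form a cyclic group of order 58.
As gcd(11, 58) = 1, raising to the 11th power is a bijection on this group: if u^11 ≡ v^11 then (uv^{−1})^11 = 1, and the only element of order dividing gcd(11, 58) = 1 is 1, so u = v.
With g(0) = 0 this makes g injective on all of ℤ/59ℤ, hence bijective (finite equal-size domain and codomain). In particular g is surjective.
Since g is surjective, we find the preimage of 57. The inverse of x ↦ x^11 on (ℤ/59ℤ)^× is x ↦ x^37, because 11·37 = 407 = 7·58 + 1 ≡ 1 (mod 58) and x^{58} = 1 for x ≠ 0 (Fermat). So g⁻¹(57) = 57^37 mod 59.
Repeated squaring mod 59: 57^1 ≡ 57, 57^2 ≡ 57² = 3249 ≡ 4, 57^4 ≡ 4² = 16, 57^8 ≡ 16² = 256 ≡ 20, 57^16 ≡ 20² = 400 ≡ 46, 57^32 ≡ 46² = 2116 ≡ 51. Since 37 = 32 + 4 + 1, 57^37 ≡ 51·16·57: 51·16 = 816 ≡ 49, then 49·57 = 2793 ≡ 20. So 57^37 ≡ 20 (mod 59).
Hence g⁻¹(57) = 20.

20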